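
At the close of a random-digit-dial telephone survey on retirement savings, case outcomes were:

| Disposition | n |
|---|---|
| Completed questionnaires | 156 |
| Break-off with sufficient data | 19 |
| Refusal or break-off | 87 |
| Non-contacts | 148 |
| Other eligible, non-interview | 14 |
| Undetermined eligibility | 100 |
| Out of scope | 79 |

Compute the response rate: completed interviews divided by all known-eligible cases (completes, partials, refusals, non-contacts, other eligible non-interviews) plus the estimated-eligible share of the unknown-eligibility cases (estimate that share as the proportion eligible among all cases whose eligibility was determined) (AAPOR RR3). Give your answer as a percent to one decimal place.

30.7%

Numerator → 156
Known eligible → 156 + 19 + 87 + 148 + 14 = 424
e = 424 / (424 + 79) = 424 / 503 = 0.8429
e × U → 0.8429 × 100 = 84.29
Denominator → 424 + 84.29 = 508.29
RR3 = 156 / 508.29 = 0.3069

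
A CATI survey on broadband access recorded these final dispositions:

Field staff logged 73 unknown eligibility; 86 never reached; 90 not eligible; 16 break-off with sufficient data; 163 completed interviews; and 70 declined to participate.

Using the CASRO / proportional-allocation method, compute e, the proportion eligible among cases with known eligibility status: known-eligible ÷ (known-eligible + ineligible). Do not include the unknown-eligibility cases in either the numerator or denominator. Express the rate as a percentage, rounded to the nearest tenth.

Determined eligible: 163 + 16 + 70 + 86 = 335
e = 335 / (335 + 90) = 335 / 425 = 0.7882

78.8%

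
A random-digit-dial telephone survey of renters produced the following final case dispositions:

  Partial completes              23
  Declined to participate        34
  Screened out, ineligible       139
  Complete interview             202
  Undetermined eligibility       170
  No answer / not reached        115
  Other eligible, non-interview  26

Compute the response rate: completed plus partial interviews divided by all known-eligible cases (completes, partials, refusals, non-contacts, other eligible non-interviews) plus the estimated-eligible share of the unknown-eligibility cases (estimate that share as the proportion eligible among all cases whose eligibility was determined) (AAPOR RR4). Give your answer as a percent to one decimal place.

42.8%

Numerator: 202 + 23 = 225
Known eligible: 202 + 23 + 34 + 115 + 26 = 400
e = 400 / (400 + 139) = 400 / 539 = 0.7421
Eligible share of unknowns: 0.7421 × 170 = 126.16
Denom: 400 + 126.16 = 526.16
RR4 = 225 / 526.16 = 0.4276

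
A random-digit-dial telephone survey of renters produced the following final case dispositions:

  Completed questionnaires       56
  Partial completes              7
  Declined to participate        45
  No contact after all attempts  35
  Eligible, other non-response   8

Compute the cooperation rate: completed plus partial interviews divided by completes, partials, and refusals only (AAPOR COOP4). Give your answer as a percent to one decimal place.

Numerator = 56 + 7 = 63
Denom = 56 + 7 + 45 = 108
COOP4 = 63 / 108 = 0.5833

58.3%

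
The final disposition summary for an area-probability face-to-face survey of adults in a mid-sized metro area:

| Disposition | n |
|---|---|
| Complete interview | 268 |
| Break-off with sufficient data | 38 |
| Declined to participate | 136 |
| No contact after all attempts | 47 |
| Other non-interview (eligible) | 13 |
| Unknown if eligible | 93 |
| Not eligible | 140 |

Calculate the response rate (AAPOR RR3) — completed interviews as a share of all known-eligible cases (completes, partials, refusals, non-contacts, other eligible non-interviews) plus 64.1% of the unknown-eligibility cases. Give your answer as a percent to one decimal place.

Numerator: 268
Eligible (known): 268 + 38 + 136 + 47 + 13 = 502
Estimated eligible among unknowns: 0.6410 × 93 = 59.61
Denominator: 502 + 59.61 = 561.61
RR3 = 268 / 561.61 = 0.4772

47.7%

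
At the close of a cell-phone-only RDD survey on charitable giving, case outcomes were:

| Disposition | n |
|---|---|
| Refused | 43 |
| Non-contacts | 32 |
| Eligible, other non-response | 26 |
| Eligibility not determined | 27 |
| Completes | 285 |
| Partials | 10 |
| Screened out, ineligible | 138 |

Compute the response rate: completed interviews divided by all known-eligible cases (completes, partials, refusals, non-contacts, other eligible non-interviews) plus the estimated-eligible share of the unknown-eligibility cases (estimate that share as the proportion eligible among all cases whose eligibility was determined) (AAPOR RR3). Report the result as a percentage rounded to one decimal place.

Num = 285
Determined eligible = 285 + 10 + 43 + 32 + 26 = 396
e = 396 / (396 + 138) = 396 / 534 = 0.7416
e × U = 0.7416 × 27 = 20.02
Denominator = 396 + 20.02 = 416.02
RR3 = 285 / 416.02 = 0.6851

68.5%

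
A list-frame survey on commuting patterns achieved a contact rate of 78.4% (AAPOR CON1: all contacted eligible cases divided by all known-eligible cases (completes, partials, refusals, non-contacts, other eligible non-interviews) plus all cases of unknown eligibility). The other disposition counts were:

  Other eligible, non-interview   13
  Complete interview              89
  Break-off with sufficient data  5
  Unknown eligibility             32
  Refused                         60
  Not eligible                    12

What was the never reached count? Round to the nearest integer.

Num → 89 + 5 + 60 + 13 = 167
CON1 = 167 / D = 0.784
D = 167 / 0.784 = 213.0
Rest of base = 199
never reached = 213.0 − 199 ≈ 14

14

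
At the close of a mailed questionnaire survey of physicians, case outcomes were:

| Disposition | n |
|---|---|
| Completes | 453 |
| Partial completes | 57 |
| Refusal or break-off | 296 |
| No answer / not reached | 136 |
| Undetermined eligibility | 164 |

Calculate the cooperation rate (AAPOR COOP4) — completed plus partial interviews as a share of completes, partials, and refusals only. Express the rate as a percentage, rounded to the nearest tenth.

Numerator: 453 + 57 = 510
Denominator: 453 + 57 + 296 = 806
COOP4 = 510 / 806 = 0.6328

63.3%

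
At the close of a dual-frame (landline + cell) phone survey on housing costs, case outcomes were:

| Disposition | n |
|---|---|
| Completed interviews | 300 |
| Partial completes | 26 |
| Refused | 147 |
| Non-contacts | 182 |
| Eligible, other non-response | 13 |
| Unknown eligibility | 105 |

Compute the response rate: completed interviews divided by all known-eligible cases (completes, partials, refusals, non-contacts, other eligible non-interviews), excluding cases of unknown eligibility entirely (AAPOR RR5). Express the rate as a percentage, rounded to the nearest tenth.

44.9%

Numerator: 300
Denom: 300 + 26 + 147 + 182 + 13 = 668
RR5 = 300 / 668 = 0.4491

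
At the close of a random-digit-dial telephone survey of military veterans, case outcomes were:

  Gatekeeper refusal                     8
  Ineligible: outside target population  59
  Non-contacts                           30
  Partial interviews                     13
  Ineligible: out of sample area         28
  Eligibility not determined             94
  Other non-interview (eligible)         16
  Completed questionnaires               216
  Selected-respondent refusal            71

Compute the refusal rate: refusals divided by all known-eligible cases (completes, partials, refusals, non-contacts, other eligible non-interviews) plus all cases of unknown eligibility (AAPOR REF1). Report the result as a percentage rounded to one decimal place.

Declined to participate = 8 + 71 = 79
Ineligible = 59 + 28 = 87
Num = 79
Denominator = 216 + 13 + 79 + 30 + 16 + 94 = 448
REF1 = 79 / 448 = 0.1763

17.6%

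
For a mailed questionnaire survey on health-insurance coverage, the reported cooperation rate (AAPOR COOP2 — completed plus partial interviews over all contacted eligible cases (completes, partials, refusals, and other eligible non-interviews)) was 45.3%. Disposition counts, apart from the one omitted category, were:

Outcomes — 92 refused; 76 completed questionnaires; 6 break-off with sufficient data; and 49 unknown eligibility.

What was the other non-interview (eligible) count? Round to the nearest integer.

7

Num = 76 + 6 = 82
COOP2 = 82 / D = 0.453
D = 82 / 0.453 = 181.0
Other denominator terms total 174
other non-interview (eligible) = 181.0 − 174 ≈ 7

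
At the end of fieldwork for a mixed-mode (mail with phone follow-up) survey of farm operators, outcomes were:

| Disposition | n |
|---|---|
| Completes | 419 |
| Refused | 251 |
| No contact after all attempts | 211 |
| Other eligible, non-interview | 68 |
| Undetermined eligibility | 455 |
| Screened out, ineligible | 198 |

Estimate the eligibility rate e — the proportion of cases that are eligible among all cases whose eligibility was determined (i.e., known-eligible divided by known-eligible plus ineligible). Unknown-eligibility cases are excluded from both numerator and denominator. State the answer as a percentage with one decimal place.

Known eligible: 419 + 251 + 211 + 68 = 949
e = 949 / (949 + 198) = 949 / 1147 = 0.8274

82.7%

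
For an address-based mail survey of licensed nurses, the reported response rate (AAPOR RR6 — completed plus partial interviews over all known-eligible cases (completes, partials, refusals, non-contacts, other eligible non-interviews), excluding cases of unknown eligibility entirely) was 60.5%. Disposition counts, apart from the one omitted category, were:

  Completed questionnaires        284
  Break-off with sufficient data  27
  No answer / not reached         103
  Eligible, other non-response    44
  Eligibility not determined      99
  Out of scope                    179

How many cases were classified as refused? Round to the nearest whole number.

Num → 284 + 27 = 311
RR6 = 311 / D = 0.605
D = 311 / 0.605 = 514.0
Remaining denominator categories sum to 458
refused = 514.0 − 458 ≈ 56

56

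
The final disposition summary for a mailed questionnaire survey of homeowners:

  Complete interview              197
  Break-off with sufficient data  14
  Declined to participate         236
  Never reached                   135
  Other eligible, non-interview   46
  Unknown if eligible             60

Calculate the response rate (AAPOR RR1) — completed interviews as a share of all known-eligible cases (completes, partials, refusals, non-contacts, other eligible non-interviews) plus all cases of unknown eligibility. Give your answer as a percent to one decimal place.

28.6%

Top: 197
Base: 197 + 14 + 236 + 135 + 46 + 60 = 688
RR1 = 197 / 688 = 0.2863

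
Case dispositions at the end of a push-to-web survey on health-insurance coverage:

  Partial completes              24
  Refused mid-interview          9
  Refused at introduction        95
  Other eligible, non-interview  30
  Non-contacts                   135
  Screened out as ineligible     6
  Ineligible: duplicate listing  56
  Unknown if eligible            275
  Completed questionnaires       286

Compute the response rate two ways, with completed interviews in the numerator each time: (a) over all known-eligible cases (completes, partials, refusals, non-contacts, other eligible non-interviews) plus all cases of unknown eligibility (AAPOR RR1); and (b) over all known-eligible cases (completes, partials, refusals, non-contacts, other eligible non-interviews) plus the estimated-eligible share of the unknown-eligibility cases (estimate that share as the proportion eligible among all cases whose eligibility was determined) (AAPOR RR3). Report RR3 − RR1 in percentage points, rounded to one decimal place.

1.1

Refused = 95 + 9 = 104
Not eligible = 6 + 56 = 62
Top = 286
Denom = 286 + 24 + 104 + 135 + 30 + 275 = 854
RR1 = 286 / 854 = 0.3349
Known eligible = 286 + 24 + 104 + 135 + 30 = 579
e = 579 / (579 + 62) = 579 / 641 = 0.9033
e × U = 0.9033 × 275 = 248.41
Denom = 579 + 248.41 = 827.41
RR3 = 286 / 827.41 = 0.3457
Difference = 34.57 − 33.49 = 1.08 percentage points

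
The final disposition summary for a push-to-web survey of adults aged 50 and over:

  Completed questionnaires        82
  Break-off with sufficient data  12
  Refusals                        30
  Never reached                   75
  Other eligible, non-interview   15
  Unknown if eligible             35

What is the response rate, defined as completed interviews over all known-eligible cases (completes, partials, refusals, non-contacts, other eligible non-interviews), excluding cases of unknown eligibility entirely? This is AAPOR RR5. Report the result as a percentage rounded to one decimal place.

38.3%

Num: 82
Denominator: 82 + 12 + 30 + 75 + 15 = 214
RR5 = 82 / 214 = 0.3832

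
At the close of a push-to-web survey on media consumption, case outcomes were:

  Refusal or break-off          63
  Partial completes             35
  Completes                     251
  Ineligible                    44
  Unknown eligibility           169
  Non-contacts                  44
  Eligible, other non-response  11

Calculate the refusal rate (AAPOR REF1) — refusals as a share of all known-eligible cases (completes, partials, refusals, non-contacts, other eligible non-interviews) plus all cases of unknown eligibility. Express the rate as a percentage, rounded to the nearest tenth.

11.0%

Numerator = 63
Base = 251 + 35 + 63 + 44 + 11 + 169 = 573
REF1 = 63 / 573 = 0.1099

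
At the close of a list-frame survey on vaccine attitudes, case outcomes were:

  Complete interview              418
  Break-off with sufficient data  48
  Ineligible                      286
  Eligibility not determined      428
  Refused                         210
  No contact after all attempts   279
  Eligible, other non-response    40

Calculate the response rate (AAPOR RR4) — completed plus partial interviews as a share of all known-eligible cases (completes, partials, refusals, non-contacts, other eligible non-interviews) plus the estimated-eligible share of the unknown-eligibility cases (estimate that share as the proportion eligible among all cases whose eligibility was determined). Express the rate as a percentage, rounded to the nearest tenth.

Numerator = 418 + 48 = 466
Determined eligible = 418 + 48 + 210 + 279 + 40 = 995
e = 995 / (995 + 286) = 995 / 1281 = 0.7767
Estimated eligible among unknowns = 0.7767 × 428 = 332.43
Base = 995 + 332.43 = 1327.43
RR4 = 466 / 1327.43 = 0.3511

35.1%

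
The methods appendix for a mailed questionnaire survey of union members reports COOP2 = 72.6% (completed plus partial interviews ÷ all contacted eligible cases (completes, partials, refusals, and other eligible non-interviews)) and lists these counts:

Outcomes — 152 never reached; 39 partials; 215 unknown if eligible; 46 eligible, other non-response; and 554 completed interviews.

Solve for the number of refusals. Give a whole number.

Numerator = 554 + 39 = 593
COOP2 = 593 / D = 0.726
D = 593 / 0.726 = 816.8
Other denominator terms total 639
refusals = 816.8 − 639 ≈ 178

178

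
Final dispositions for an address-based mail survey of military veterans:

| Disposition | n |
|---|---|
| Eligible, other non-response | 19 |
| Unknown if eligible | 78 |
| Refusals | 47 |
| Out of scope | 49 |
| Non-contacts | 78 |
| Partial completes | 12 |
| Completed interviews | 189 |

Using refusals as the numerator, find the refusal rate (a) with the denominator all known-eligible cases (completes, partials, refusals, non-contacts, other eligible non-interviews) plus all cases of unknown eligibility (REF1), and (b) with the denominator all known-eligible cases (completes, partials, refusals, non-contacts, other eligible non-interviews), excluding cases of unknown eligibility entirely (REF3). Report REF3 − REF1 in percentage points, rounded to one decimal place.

Numerator → 47
Denom → 189 + 12 + 47 + 78 + 19 + 78 = 423
REF1 = 47 / 423 = 0.1111
Denom → 189 + 12 + 47 + 78 + 19 = 345
REF3 = 47 / 345 = 0.1362
Difference = 13.62 − 11.11 = 2.51 percentage points

2.5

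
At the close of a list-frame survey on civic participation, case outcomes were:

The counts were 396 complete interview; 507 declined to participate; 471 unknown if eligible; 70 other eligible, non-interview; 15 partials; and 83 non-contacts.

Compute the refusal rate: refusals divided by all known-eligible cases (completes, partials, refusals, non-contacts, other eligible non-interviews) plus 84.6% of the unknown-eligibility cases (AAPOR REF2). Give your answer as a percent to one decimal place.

Num → 507
Known eligible → 396 + 15 + 507 + 83 + 70 = 1071
e × U → 0.8460 × 471 = 398.47
Denominator → 1071 + 398.47 = 1469.47
REF2 = 507 / 1469.47 = 0.3450

34.5%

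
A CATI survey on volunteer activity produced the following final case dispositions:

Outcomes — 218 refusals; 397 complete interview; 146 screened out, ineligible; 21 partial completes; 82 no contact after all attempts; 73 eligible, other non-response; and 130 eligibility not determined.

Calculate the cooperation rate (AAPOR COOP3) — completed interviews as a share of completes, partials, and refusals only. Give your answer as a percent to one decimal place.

Num = 397
Denom = 397 + 21 + 218 = 636
COOP3 = 397 / 636 = 0.6242

62.4%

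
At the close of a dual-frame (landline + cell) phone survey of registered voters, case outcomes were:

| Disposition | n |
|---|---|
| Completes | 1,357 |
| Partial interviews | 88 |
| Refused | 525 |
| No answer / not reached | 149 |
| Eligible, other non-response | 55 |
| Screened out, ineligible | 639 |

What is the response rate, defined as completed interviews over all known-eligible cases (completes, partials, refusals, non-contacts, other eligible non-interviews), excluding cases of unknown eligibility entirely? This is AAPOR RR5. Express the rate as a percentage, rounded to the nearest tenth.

Top = 1357
Base = 1357 + 88 + 525 + 149 + 55 = 2174
RR5 = 1357 / 2174 = 0.6242

62.4%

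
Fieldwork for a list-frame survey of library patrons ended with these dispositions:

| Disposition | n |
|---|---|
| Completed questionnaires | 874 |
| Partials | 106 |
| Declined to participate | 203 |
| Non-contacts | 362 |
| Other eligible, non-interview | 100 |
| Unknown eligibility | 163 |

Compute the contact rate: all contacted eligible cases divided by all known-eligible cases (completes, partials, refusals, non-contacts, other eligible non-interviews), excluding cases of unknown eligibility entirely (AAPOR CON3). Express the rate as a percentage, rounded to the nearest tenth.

Num → 874 + 106 + 203 + 100 = 1283
Base → 874 + 106 + 203 + 362 + 100 = 1645
CON3 = 1283 / 1645 = 0.7799

78.0%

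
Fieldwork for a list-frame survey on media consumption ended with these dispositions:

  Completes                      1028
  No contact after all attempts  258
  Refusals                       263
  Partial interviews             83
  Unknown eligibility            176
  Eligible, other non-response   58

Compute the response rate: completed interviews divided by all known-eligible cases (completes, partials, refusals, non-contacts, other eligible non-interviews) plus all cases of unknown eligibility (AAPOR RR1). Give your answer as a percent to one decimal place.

55.1%

Numerator → 1028
Base → 1028 + 83 + 263 + 258 + 58 + 176 = 1866
RR1 = 1028 / 1866 = 0.5509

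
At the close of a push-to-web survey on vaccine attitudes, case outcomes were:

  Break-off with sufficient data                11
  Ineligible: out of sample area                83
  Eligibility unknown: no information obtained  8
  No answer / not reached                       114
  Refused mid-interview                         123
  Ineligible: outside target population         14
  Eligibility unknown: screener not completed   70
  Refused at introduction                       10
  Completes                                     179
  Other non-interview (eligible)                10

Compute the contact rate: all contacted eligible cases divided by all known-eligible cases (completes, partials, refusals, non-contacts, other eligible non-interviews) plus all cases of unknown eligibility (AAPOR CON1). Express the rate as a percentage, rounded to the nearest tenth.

Declined to participate = 10 + 123 = 133
Eligibility not determined = 70 + 8 = 78
Screened out, ineligible = 14 + 83 = 97
Top = 179 + 11 + 133 + 10 = 333
Base = 179 + 11 + 133 + 114 + 10 + 78 = 525
CON1 = 333 / 525 = 0.6343

63.4%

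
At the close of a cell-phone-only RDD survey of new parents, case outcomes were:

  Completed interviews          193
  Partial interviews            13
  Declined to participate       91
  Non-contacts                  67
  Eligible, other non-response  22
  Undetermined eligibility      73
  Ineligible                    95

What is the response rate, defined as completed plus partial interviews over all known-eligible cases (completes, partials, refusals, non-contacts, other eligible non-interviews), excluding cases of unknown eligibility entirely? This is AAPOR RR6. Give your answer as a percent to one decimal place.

53.4%

Top: 193 + 13 = 206
Denom: 193 + 13 + 91 + 67 + 22 = 386
RR6 = 206 / 386 = 0.5337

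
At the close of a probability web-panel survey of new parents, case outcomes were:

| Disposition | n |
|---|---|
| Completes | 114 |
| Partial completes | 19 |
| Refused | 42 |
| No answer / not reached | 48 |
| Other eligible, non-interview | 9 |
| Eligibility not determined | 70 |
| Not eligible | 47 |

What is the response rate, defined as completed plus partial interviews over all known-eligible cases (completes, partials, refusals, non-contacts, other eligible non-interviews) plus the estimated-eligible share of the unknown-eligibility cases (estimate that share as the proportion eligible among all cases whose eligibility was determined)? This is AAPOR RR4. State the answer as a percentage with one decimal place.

45.8%

Top = 114 + 19 = 133
Determined eligible = 114 + 19 + 42 + 48 + 9 = 232
e = 232 / (232 + 47) = 232 / 279 = 0.8315
Eligible share of unknowns = 0.8315 × 70 = 58.20
Denom = 232 + 58.20 = 290.20
RR4 = 133 / 290.20 = 0.4583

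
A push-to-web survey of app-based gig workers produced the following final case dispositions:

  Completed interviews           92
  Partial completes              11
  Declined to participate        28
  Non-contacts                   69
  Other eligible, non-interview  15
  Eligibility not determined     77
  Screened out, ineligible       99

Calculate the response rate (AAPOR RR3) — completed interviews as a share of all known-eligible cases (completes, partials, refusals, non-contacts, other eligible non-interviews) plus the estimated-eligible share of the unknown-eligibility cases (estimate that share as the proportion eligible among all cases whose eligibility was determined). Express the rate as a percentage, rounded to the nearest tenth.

34.4%

Top → 92
Known eligible → 92 + 11 + 28 + 69 + 15 = 215
e = 215 / (215 + 99) = 215 / 314 = 0.6847
Eligible share of unknowns → 0.6847 × 77 = 52.72
Denom → 215 + 52.72 = 267.72
RR3 = 92 / 267.72 = 0.3436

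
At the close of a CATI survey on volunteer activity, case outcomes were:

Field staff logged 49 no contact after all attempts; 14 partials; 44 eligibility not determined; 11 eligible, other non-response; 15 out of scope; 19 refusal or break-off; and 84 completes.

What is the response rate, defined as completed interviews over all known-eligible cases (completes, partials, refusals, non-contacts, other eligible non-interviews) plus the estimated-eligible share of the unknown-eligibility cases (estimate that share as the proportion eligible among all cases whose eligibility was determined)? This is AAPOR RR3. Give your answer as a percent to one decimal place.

38.6%

Top → 84
Eligible (known) → 84 + 14 + 19 + 49 + 11 = 177
e = 177 / (177 + 15) = 177 / 192 = 0.9219
e × U → 0.9219 × 44 = 40.56
Denominator → 177 + 40.56 = 217.56
RR3 = 84 / 217.56 = 0.3861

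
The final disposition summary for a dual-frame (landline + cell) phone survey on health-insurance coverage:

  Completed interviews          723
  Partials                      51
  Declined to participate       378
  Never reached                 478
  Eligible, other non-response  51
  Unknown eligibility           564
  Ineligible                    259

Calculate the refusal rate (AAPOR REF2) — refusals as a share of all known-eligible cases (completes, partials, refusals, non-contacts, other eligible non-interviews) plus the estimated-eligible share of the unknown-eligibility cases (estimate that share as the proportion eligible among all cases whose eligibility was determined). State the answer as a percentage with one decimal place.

17.4%

Num = 378
Eligible (known) = 723 + 51 + 378 + 478 + 51 = 1681
e = 1681 / (1681 + 259) = 1681 / 1940 = 0.8665
Eligible share of unknowns = 0.8665 × 564 = 488.71
Denominator = 1681 + 488.71 = 2169.71
REF2 = 378 / 2169.71 = 0.1742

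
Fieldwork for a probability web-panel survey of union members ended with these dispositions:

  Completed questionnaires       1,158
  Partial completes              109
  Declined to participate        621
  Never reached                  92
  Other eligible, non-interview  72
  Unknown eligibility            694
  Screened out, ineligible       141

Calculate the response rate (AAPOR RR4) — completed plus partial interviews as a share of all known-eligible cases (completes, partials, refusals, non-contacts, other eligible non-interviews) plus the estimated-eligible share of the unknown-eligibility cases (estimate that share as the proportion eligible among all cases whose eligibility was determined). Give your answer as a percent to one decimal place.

46.9%

Top = 1158 + 109 = 1267
Known eligible = 1158 + 109 + 621 + 92 + 72 = 2052
e = 2052 / (2052 + 141) = 2052 / 2193 = 0.9357
Estimated eligible among unknowns = 0.9357 × 694 = 649.38
Base = 2052 + 649.38 = 2701.38
RR4 = 1267 / 2701.38 = 0.4690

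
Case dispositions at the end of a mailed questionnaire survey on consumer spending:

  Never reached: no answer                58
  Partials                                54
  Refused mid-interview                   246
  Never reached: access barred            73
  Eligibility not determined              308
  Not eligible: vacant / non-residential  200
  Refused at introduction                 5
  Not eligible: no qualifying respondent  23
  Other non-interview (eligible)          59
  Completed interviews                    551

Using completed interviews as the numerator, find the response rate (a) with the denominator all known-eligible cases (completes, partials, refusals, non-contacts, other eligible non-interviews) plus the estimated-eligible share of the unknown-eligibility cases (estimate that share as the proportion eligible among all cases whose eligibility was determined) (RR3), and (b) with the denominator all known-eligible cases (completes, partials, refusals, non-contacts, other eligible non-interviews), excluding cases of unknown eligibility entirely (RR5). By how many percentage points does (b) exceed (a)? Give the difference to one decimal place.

Declined to participate = 5 + 246 = 251
Non-contacts = 58 + 73 = 131
Out of scope = 23 + 200 = 223
Top → 551
Known eligible → 551 + 54 + 251 + 131 + 59 = 1046
e = 1046 / (1046 + 223) = 1046 / 1269 = 0.8243
Estimated eligible among unknowns → 0.8243 × 308 = 253.88
Denominator → 1046 + 253.88 = 1299.88
RR3 = 551 / 1299.88 = 0.4239
Denominator → 551 + 54 + 251 + 131 + 59 = 1046
RR5 = 551 / 1046 = 0.5268
Difference = 52.68 − 42.39 = 10.29 percentage points

10.3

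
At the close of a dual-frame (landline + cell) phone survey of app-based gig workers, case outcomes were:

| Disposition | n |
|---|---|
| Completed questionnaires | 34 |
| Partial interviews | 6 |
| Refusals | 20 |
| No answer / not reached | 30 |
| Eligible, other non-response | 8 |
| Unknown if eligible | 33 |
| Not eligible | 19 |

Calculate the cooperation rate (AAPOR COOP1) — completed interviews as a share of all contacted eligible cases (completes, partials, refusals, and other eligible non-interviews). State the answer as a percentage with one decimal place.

50.0%

Top: 34
Denom: 34 + 6 + 20 + 8 = 68
COOP1 = 34 / 68 = 0.5000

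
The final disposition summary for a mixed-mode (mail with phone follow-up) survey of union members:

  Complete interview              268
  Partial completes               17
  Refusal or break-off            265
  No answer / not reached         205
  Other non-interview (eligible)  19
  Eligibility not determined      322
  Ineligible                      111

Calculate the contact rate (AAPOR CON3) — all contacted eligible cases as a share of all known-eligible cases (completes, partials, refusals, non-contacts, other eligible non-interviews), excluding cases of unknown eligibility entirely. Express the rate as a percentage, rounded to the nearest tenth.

Numerator → 268 + 17 + 265 + 19 = 569
Base → 268 + 17 + 265 + 205 + 19 = 774
CON3 = 569 / 774 = 0.7351

73.5%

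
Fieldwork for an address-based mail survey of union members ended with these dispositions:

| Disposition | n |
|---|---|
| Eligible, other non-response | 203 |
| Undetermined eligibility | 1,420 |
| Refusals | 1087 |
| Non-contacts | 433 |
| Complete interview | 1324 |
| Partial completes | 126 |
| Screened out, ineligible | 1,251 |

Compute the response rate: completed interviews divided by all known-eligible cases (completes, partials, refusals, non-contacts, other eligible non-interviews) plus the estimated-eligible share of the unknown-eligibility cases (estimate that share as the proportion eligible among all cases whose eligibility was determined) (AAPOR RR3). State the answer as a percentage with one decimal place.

31.6%

Top → 1324
Known eligible → 1324 + 126 + 1087 + 433 + 203 = 3173
e = 3173 / (3173 + 1251) = 3173 / 4424 = 0.7172
Estimated eligible among unknowns → 0.7172 × 1420 = 1018.42
Denom → 3173 + 1018.42 = 4191.42
RR3 = 1324 / 4191.42 = 0.3159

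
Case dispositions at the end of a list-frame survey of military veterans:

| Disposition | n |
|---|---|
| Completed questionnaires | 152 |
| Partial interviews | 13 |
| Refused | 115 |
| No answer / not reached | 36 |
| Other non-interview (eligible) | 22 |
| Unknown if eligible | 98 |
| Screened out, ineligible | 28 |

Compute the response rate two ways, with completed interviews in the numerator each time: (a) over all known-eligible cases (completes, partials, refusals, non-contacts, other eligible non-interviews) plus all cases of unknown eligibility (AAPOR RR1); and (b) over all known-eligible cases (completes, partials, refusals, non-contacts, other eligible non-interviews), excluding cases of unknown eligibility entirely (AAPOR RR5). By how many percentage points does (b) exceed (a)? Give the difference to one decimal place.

Num → 152
Denom → 152 + 13 + 115 + 36 + 22 + 98 = 436
RR1 = 152 / 436 = 0.3486
Denom → 152 + 13 + 115 + 36 + 22 = 338
RR5 = 152 / 338 = 0.4497
Difference = 44.97 − 34.86 = 10.11 percentage points

10.1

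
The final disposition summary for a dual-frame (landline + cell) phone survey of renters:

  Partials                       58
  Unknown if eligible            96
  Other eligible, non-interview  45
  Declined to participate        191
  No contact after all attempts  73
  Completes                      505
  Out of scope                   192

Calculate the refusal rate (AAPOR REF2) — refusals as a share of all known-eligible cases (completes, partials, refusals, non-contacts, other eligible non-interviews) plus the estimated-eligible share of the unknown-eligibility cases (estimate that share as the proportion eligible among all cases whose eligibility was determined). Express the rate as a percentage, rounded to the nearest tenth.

Num = 191
Known eligible = 505 + 58 + 191 + 73 + 45 = 872
e = 872 / (872 + 192) = 872 / 1064 = 0.8195
Estimated eligible among unknowns = 0.8195 × 96 = 78.67
Denom = 872 + 78.67 = 950.67
REF2 = 191 / 950.67 = 0.2009

20.1%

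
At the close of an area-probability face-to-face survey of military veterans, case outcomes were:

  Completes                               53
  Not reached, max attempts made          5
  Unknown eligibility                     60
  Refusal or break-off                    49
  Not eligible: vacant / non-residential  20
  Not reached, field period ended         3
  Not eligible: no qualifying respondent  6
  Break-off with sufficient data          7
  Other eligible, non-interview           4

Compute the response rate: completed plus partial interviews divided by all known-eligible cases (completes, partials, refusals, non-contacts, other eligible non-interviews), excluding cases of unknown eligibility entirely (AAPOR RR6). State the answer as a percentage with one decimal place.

No answer / not reached = 3 + 5 = 8
Not eligible = 6 + 20 = 26
Num → 53 + 7 = 60
Denom → 53 + 7 + 49 + 8 + 4 = 121
RR6 = 60 / 121 = 0.4959

49.6%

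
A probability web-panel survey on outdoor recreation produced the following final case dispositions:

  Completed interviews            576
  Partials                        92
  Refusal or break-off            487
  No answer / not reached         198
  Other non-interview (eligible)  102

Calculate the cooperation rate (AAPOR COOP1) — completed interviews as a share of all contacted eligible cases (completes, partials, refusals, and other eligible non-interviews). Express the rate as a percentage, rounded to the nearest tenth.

45.8%

Numerator = 576
Denom = 576 + 92 + 487 + 102 = 1257
COOP1 = 576 / 1257 = 0.4582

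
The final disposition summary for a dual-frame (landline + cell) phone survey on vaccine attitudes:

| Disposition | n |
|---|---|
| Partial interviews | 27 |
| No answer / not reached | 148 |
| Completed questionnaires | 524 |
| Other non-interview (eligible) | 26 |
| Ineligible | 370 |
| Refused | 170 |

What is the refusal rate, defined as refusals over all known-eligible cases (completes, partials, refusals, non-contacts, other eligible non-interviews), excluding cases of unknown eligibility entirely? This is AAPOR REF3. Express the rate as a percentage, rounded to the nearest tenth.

19.0%

Numerator → 170
Denom → 524 + 27 + 170 + 148 + 26 = 895
REF3 = 170 / 895 = 0.1899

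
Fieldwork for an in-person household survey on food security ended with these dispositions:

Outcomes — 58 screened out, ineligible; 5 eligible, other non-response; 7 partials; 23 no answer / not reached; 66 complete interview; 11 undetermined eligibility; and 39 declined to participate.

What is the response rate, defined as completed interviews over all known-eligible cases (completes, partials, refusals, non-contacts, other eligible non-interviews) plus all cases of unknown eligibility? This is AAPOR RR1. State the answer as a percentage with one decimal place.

Top: 66
Denom: 66 + 7 + 39 + 23 + 5 + 11 = 151
RR1 = 66 / 151 = 0.4371

43.7%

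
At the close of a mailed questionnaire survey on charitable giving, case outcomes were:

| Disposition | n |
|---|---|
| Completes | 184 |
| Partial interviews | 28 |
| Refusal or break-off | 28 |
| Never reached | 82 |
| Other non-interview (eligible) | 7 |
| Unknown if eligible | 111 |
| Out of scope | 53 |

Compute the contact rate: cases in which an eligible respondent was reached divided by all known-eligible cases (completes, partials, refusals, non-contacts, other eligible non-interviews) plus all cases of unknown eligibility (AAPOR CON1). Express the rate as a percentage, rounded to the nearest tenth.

56.1%

Num = 184 + 28 + 28 + 7 = 247
Base = 184 + 28 + 28 + 82 + 7 + 111 = 440
CON1 = 247 / 440 = 0.5614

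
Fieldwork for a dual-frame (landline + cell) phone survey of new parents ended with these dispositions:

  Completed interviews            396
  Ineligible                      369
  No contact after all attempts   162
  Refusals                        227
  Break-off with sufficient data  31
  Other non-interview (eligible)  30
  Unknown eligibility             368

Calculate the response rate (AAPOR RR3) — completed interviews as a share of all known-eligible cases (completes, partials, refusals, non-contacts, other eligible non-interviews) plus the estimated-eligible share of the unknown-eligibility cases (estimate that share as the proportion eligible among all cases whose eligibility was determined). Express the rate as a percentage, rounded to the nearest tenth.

35.9%

Numerator: 396
Eligible (known): 396 + 31 + 227 + 162 + 30 = 846
e = 846 / (846 + 369) = 846 / 1215 = 0.6963
e × U: 0.6963 × 368 = 256.24
Denom: 846 + 256.24 = 1102.24
RR3 = 396 / 1102.24 = 0.3593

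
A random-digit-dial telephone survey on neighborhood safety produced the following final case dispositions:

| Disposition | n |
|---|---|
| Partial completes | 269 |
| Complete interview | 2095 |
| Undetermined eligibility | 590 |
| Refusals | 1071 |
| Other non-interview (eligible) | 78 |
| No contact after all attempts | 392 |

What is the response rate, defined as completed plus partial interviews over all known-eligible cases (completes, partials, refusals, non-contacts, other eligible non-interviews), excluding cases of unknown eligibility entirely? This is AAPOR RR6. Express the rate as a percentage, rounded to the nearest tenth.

60.5%

Top: 2095 + 269 = 2364
Denom: 2095 + 269 + 1071 + 392 + 78 = 3905
RR6 = 2364 / 3905 = 0.6054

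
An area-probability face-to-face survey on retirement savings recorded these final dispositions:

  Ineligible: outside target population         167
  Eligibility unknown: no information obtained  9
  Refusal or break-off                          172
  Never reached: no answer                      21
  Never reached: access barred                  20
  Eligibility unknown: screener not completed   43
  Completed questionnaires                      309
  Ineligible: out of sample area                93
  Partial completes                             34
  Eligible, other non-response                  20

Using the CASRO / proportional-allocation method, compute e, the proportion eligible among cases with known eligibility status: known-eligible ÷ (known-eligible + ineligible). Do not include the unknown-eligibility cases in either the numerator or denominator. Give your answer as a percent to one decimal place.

68.9%

Never reached = 21 + 20 = 41
Unknown eligibility = 43 + 9 = 52
Screened out, ineligible = 167 + 93 = 260
Eligible (known): 309 + 34 + 172 + 41 + 20 = 576
e = 576 / (576 + 260) = 576 / 836 = 0.6890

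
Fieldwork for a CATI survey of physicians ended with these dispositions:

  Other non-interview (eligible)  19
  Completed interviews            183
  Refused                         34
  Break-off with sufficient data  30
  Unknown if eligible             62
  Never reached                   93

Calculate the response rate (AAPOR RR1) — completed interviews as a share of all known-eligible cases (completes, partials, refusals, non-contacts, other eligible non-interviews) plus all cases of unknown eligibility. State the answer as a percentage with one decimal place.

Num → 183
Denominator → 183 + 30 + 34 + 93 + 19 + 62 = 421
RR1 = 183 / 421 = 0.4347

43.5%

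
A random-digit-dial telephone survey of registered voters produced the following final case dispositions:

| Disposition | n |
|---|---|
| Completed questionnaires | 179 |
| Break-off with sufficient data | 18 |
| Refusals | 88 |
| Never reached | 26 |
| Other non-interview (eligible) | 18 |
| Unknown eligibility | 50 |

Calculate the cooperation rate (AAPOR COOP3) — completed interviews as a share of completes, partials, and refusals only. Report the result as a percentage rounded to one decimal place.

Num: 179
Base: 179 + 18 + 88 = 285
COOP3 = 179 / 285 = 0.6281

62.8%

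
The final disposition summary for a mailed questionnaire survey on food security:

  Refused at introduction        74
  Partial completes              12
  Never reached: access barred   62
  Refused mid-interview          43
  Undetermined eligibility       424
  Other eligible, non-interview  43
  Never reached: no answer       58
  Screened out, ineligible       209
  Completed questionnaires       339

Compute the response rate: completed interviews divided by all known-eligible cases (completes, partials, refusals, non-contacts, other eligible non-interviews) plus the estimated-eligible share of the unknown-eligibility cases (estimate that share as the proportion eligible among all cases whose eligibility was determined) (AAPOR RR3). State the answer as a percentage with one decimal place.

Refusals = 74 + 43 = 117
No contact after all attempts = 58 + 62 = 120
Num: 339
Determined eligible: 339 + 12 + 117 + 120 + 43 = 631
e = 631 / (631 + 209) = 631 / 840 = 0.7512
Estimated eligible among unknowns: 0.7512 × 424 = 318.51
Denominator: 631 + 318.51 = 949.51
RR3 = 339 / 949.51 = 0.3570

35.7%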